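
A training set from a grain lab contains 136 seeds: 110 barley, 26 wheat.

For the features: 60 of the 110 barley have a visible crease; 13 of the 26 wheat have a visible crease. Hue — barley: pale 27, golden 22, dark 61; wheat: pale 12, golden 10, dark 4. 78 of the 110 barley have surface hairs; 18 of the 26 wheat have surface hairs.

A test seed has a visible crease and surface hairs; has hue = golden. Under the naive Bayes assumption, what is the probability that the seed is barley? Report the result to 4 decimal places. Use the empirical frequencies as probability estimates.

barley: (110/136) × (60/110) × (22/110) × (78/110) ≈ 0.0625668
wheat: (26/136) × (13/26) × (10/26) × (18/26) ≈ 0.0254525
P(barley | x) = 0.0625668 / 0.0880193 ≈ 0.7108

0.7108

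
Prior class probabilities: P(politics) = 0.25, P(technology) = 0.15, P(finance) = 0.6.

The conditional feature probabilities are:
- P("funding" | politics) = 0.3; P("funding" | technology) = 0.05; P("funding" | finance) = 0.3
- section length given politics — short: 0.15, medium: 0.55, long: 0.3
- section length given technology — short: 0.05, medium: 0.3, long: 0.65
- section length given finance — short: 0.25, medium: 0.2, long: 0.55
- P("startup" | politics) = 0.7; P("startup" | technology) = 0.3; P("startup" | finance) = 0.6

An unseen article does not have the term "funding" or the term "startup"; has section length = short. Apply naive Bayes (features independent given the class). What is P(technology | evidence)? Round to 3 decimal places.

0.091

politics: 0.25 × (1−0.3) × 0.15 × (1−0.7) = 0.007875
technology: 0.15 × (1−0.05) × 0.05 × (1−0.3) = 0.0049875
finance: 0.6 × (1−0.3) × 0.25 × (1−0.6) = 0.042
P(technology | x) = 0.0049875 / 0.0548625 ≈ 0.091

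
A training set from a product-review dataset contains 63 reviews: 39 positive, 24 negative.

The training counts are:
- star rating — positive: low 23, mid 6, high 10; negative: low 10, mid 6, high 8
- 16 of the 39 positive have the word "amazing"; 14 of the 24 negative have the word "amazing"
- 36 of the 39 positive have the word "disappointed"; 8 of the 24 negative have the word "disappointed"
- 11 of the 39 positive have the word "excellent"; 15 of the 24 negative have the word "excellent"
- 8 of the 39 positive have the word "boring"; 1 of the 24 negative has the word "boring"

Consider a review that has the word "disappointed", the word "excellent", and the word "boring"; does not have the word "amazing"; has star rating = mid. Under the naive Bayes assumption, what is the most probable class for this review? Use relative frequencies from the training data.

positive: (39/63) × (6/39) × (23/39) × (36/39) × (11/39) × (8/39) ≈ 0.00299961
negative: (24/63) × (6/24) × (10/24) × (8/24) × (15/24) × (1/24) ≈ 0.000344466
Highest score → positive.

positive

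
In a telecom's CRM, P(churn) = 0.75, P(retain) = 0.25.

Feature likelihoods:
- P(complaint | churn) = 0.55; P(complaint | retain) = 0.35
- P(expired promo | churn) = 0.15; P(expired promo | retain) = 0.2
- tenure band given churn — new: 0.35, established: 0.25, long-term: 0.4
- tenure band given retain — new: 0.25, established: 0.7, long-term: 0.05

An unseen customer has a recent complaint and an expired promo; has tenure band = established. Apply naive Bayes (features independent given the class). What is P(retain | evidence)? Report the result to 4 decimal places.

0.4419

churn: 0.75 × 0.55 × 0.15 × 0.25 = 0.01546875
retain: 0.25 × 0.35 × 0.2 × 0.7 = 0.01225
P(retain | x) = 0.01225 / 0.02771875 ≈ 0.4419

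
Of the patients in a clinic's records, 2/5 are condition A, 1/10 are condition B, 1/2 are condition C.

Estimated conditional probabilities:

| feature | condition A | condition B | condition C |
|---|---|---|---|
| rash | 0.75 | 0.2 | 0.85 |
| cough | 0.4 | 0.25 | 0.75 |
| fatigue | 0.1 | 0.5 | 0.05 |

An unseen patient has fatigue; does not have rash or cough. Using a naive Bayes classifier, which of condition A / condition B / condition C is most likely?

condition A: 0.4 × (1−0.75) × (1−0.4) × 0.1 = 0.006
condition B: 0.1 × (1−0.2) × (1−0.25) × 0.5 = 0.03
condition C: 0.5 × (1−0.85) × (1−0.75) × 0.05 = 0.0009375
Highest score → condition B.

condition B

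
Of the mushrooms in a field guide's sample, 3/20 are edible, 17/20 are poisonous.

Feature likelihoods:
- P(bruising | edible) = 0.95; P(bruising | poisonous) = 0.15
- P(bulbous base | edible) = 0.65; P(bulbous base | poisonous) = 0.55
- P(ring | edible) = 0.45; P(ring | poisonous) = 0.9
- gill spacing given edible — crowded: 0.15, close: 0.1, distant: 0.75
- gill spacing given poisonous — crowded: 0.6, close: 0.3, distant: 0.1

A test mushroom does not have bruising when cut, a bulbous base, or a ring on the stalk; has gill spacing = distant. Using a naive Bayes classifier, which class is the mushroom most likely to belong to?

edible: 0.15 × (1−0.95) × (1−0.65) × (1−0.45) × 0.75 = 0.0010828125
poisonous: 0.85 × (1−0.15) × (1−0.55) × (1−0.9) × 0.1 = 0.00325125
Highest score → poisonous.

poisonous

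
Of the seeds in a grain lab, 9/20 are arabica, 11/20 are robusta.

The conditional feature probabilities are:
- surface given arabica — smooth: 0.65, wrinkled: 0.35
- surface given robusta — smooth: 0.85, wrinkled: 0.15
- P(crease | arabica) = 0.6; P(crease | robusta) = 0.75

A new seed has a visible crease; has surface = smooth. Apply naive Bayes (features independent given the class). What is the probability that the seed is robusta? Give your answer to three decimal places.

arabica: 0.45 × 0.65 × 0.6 = 0.1755
robusta: 0.55 × 0.85 × 0.75 = 0.350625
P(robusta | x) = 0.350625 / 0.526125 ≈ 0.666

0.666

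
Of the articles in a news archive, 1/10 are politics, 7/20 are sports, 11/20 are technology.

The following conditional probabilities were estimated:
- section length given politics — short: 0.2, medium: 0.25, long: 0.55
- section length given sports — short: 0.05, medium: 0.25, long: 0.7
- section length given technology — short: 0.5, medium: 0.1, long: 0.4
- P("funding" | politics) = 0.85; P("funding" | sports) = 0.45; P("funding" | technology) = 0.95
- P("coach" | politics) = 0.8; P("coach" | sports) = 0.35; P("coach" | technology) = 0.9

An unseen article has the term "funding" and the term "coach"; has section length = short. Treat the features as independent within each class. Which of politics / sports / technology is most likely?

politics: 0.1 × 0.2 × 0.85 × 0.8 = 0.0136
sports: 0.35 × 0.05 × 0.45 × 0.35 = 0.00275625
technology: 0.55 × 0.5 × 0.95 × 0.9 = 0.235125
Highest score → technology.

technology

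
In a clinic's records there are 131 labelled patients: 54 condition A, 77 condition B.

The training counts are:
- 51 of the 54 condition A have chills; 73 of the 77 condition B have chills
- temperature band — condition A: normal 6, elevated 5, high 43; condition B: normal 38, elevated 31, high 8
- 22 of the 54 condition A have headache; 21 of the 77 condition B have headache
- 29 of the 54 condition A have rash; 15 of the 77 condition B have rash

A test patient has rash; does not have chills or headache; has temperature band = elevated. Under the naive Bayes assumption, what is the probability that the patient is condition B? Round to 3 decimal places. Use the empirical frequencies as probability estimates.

0.721

condition A: (54/131) × (3/54) × (5/54) × (32/54) × (29/54) ≈ 0.000674818
condition B: (77/131) × (4/77) × (31/77) × (56/77) × (15/77) ≈ 0.00174164
P(condition B | x) = 0.00174164 / 0.002416458 ≈ 0.721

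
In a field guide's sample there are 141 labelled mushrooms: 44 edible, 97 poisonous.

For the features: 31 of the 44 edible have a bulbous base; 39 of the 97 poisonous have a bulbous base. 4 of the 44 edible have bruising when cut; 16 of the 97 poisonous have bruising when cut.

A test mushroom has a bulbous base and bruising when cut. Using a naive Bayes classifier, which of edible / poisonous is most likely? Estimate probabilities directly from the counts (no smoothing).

poisonous

edible: (44/141) × (31/44) × (4/44) ≈ 0.0199871
poisonous: (97/141) × (39/97) × (16/97) ≈ 0.045624
Highest score → poisonous.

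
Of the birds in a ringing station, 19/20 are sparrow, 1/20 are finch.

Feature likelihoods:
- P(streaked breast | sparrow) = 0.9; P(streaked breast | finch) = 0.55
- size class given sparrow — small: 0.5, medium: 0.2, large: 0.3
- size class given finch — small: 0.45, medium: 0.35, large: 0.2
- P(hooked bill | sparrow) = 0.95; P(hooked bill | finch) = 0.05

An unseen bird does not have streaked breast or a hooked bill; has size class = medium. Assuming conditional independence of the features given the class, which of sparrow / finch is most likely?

sparrow: 0.95 × (1−0.9) × 0.2 × (1−0.95) = 0.00095
finch: 0.05 × (1−0.55) × 0.35 × (1−0.05) = 0.00748125
Highest score → finch.

finch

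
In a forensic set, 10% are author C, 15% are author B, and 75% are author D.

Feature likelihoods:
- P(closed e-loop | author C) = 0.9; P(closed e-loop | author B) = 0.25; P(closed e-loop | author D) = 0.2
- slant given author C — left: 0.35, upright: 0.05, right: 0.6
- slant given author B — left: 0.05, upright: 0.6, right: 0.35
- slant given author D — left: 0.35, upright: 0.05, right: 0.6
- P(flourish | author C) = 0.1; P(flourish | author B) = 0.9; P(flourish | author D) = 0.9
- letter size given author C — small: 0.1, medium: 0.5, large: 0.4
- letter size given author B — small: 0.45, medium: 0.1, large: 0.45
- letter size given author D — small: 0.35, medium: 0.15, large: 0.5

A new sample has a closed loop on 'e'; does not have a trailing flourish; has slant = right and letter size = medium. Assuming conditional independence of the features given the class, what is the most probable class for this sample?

author C: 0.1 × 0.9 × 0.6 × (1−0.1) × 0.5 = 0.0243
author B: 0.15 × 0.25 × 0.35 × (1−0.9) × 0.1 = 0.00013125
author D: 0.75 × 0.2 × 0.6 × (1−0.9) × 0.15 = 0.00135
Highest score → author C.

author C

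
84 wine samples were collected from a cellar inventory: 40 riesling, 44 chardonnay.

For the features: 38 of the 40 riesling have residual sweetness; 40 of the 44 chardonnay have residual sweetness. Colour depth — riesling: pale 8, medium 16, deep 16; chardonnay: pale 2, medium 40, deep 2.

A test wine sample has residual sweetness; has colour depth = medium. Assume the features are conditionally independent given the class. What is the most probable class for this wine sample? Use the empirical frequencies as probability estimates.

riesling: (40/84) × (38/40) × (16/40) ≈ 0.180952
chardonnay: (44/84) × (40/44) × (40/44) ≈ 0.4329
Highest score → chardonnay.

chardonnay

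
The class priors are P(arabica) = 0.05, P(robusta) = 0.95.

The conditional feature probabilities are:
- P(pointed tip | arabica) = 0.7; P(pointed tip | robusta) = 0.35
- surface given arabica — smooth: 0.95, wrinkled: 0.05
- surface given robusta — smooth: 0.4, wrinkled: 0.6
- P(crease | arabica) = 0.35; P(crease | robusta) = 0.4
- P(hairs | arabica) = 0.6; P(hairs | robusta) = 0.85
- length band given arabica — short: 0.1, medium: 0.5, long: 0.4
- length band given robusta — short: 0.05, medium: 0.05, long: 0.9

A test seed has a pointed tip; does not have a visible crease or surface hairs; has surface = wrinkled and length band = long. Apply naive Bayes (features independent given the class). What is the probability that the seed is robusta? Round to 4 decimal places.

0.9889

arabica: 0.05 × 0.7 × 0.05 × (1−0.35) × (1−0.6) × 0.4 = 0.000182
robusta: 0.95 × 0.35 × 0.6 × (1−0.4) × (1−0.85) × 0.9 = 0.0161595
P(robusta | x) = 0.0161595 / 0.0163415 ≈ 0.9889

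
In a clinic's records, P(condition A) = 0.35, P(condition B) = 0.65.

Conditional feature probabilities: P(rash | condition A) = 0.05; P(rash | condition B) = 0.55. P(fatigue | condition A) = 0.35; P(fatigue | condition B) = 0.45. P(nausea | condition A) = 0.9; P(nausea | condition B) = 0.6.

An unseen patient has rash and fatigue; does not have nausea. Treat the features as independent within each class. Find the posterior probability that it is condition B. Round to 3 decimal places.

0.991

condition A: 0.35 × 0.05 × 0.35 × (1−0.9) = 0.0006125
condition B: 0.65 × 0.55 × 0.45 × (1−0.6) = 0.06435
P(condition B | x) = 0.06435 / 0.0649625 ≈ 0.991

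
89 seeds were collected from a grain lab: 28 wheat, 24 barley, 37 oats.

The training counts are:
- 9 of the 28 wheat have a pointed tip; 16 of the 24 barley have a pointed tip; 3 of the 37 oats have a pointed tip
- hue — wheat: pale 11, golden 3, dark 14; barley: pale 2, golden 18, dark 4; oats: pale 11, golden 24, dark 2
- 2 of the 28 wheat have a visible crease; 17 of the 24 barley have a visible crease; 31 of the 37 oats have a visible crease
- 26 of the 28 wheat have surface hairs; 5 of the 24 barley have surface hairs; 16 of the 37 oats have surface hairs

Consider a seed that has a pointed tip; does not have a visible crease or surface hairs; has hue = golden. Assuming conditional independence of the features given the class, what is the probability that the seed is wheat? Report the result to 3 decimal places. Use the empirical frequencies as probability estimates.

0.021

wheat: (28/89) × (9/28) × (3/28) × (26/28) × (2/28) ≈ 0.000718626
barley: (24/89) × (16/24) × (18/24) × (7/24) × (19/24) ≈ 0.031133
oats: (37/89) × (3/37) × (24/37) × (6/37) × (21/37) ≈ 0.00201237
P(wheat | x) = 0.000718626 / 0.033863996 ≈ 0.021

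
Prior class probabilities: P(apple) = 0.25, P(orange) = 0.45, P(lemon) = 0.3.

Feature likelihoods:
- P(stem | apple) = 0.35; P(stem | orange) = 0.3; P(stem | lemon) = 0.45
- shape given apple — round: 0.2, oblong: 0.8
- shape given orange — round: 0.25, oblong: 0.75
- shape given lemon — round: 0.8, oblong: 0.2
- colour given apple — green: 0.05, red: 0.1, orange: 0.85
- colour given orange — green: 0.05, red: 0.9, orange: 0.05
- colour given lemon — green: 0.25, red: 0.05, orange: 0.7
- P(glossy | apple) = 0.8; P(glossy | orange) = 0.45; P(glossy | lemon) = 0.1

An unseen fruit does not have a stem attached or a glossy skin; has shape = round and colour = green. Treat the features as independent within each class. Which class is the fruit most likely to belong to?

apple: 0.25 × (1−0.35) × 0.2 × 0.05 × (1−0.8) = 0.000325
orange: 0.45 × (1−0.3) × 0.25 × 0.05 × (1−0.45) = 0.002165625
lemon: 0.3 × (1−0.45) × 0.8 × 0.25 × (1−0.1) = 0.0297
Highest score → lemon.

lemon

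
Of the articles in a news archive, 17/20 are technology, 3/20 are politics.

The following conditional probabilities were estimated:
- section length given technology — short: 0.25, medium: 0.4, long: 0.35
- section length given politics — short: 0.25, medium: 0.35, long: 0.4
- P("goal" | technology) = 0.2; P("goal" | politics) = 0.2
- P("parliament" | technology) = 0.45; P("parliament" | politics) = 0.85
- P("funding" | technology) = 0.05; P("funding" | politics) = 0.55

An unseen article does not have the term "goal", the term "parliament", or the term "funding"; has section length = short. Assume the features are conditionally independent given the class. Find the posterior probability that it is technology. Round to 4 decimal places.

technology: 0.85 × 0.25 × (1−0.2) × (1−0.45) × (1−0.05) = 0.088825
politics: 0.15 × 0.25 × (1−0.2) × (1−0.85) × (1−0.55) = 0.002025
P(technology | x) = 0.088825 / 0.09085 ≈ 0.9777

0.9777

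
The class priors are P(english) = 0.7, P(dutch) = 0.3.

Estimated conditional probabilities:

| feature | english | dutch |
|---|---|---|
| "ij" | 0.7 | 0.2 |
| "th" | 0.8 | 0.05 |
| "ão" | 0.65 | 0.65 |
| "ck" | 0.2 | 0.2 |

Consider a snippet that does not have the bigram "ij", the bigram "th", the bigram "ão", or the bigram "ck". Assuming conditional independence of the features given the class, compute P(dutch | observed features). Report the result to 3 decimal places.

0.844

english: 0.7 × (1−0.7) × (1−0.8) × (1−0.65) × (1−0.2) = 0.01176
dutch: 0.3 × (1−0.2) × (1−0.05) × (1−0.65) × (1−0.2) = 0.06384
P(dutch | x) = 0.06384 / 0.0756 ≈ 0.844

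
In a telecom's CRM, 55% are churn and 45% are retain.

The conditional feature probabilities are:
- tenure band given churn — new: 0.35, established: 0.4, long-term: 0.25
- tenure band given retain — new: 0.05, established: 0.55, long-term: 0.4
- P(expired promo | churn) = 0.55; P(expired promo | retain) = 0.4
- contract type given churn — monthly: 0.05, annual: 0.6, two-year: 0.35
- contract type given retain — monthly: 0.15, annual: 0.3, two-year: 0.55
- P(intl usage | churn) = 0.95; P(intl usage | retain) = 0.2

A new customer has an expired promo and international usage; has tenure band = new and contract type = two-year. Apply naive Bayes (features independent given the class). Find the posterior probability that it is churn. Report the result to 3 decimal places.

0.973

churn: 0.55 × 0.35 × 0.55 × 0.35 × 0.95 = 0.0352034375
retain: 0.45 × 0.05 × 0.4 × 0.55 × 0.2 = 0.00099
P(churn | x) = 0.0352034375 / 0.0361934375 ≈ 0.973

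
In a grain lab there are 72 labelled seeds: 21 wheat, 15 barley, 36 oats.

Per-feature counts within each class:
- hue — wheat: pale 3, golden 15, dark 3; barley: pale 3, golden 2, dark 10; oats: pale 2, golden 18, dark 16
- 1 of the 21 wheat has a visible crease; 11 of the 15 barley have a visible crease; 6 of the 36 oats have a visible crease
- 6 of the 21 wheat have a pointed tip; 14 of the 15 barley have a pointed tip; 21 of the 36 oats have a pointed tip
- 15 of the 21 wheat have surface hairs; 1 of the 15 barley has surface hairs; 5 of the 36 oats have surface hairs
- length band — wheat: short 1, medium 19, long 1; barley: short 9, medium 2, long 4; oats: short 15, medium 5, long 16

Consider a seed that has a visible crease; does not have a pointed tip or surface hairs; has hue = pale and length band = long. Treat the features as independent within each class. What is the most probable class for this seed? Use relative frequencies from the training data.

wheat: (21/72) × (3/21) × (1/21) × (15/21) × (6/21) × (1/21) ≈ 0.0000192821
barley: (15/72) × (3/15) × (11/15) × (1/15) × (14/15) × (4/15) ≈ 0.000506996
oats: (36/72) × (2/36) × (6/36) × (15/36) × (31/36) × (16/36) ≈ 0.000738264
Highest score → oats.

oats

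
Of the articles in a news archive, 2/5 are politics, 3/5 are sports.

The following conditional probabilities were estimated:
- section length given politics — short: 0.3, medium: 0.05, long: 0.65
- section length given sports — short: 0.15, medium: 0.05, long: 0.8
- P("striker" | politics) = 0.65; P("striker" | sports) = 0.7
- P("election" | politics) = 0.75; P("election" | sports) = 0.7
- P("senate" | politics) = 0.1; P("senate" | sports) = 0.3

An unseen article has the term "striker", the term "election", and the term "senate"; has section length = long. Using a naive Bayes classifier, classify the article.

politics: 0.4 × 0.65 × 0.65 × 0.75 × 0.1 = 0.012675
sports: 0.6 × 0.8 × 0.7 × 0.7 × 0.3 = 0.07056
Highest score → sports.

sports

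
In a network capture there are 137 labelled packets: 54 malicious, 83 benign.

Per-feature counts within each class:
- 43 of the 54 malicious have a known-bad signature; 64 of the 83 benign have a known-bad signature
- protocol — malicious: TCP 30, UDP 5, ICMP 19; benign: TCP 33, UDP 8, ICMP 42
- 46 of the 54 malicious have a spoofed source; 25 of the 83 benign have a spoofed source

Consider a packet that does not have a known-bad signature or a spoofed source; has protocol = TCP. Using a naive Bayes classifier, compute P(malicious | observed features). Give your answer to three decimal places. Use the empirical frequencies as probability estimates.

0.146

malicious: (54/137) × (11/54) × (30/54) × (8/54) ≈ 0.00660839
benign: (83/137) × (19/83) × (33/83) × (58/83) ≈ 0.0385318
P(malicious | x) = 0.00660839 / 0.04514019 ≈ 0.146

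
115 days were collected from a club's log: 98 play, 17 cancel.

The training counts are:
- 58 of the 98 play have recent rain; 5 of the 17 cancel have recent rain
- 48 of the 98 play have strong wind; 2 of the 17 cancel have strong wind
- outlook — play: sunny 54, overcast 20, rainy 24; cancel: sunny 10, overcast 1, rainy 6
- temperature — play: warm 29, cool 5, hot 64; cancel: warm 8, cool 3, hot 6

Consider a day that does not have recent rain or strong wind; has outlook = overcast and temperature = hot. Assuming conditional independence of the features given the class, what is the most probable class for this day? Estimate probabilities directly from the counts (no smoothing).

play: (98/115) × (40/98) × (50/98) × (20/98) × (64/98) ≈ 0.0236518
cancel: (17/115) × (12/17) × (15/17) × (1/17) × (6/17) ≈ 0.00191152
Highest score → play.

play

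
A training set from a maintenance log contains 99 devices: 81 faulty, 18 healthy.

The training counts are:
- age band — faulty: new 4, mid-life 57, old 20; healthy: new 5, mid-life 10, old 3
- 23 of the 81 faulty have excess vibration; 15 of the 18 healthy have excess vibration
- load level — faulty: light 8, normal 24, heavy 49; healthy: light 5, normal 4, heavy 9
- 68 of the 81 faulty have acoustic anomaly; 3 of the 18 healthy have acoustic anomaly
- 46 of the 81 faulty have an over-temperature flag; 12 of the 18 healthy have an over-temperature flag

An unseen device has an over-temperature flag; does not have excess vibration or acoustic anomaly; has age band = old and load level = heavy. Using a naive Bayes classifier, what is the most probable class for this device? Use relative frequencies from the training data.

faulty

faulty: (81/99) × (20/81) × (58/81) × (49/81) × (13/81) × (46/81) ≈ 0.00797591
healthy: (18/99) × (3/18) × (3/18) × (9/18) × (15/18) × (12/18) ≈ 0.00140292
Highest score → faulty.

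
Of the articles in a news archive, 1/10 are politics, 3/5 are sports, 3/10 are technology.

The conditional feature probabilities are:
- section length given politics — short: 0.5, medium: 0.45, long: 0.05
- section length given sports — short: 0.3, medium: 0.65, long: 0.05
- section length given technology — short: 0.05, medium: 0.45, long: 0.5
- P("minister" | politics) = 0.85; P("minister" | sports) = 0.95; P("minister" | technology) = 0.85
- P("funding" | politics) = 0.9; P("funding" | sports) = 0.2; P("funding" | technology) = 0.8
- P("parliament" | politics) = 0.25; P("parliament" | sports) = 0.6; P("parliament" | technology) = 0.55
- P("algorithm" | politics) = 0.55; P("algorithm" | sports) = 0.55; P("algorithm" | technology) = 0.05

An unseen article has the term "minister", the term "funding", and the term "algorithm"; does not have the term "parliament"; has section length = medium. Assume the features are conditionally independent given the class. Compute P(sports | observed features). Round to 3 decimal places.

0.501

politics: 0.1 × 0.45 × 0.85 × 0.9 × (1−0.25) × 0.55 = 0.0142003125
sports: 0.6 × 0.65 × 0.95 × 0.2 × (1−0.6) × 0.55 = 0.016302
technology: 0.3 × 0.45 × 0.85 × 0.8 × (1−0.55) × 0.05 = 0.0020655
P(sports | x) = 0.016302 / 0.0325678125 ≈ 0.501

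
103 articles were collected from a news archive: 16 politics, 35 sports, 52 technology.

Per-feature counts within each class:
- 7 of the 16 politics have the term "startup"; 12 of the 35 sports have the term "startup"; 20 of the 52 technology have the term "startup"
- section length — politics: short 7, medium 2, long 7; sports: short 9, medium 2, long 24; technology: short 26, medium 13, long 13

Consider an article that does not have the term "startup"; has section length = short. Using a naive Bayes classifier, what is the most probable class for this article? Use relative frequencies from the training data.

technology

politics: (16/103) × (9/16) × (7/16) ≈ 0.0382282
sports: (35/103) × (23/35) × (9/35) ≈ 0.0574202
technology: (52/103) × (32/52) × (26/52) ≈ 0.15534
Highest score → technology.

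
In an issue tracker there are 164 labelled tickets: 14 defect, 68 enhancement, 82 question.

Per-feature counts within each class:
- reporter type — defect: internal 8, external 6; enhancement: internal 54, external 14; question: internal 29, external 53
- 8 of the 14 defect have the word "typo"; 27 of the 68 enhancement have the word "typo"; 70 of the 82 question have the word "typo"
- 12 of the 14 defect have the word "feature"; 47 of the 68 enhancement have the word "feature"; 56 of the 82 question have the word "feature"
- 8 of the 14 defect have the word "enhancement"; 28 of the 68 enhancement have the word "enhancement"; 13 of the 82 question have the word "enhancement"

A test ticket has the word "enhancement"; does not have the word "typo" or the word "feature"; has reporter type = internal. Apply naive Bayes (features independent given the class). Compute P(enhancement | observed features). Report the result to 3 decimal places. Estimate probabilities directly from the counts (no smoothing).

0.894

defect: (14/164) × (8/14) × (6/14) × (2/14) × (8/14) ≈ 0.00170661
enhancement: (68/164) × (54/68) × (41/68) × (21/68) × (28/68) ≈ 0.0252455
question: (82/164) × (29/82) × (12/82) × (26/82) × (13/82) ≈ 0.0013008
P(enhancement | x) = 0.0252455 / 0.02825291 ≈ 0.894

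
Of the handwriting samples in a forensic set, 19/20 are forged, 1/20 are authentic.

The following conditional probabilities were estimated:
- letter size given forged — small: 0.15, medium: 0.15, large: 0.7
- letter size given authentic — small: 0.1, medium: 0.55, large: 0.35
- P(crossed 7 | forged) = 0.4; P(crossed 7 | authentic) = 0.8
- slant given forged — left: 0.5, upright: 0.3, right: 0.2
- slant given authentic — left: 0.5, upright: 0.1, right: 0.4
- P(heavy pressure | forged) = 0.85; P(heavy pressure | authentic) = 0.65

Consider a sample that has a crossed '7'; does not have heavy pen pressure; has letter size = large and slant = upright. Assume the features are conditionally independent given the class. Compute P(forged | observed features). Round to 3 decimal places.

0.961

forged: 0.95 × 0.7 × 0.4 × 0.3 × (1−0.85) = 0.01197
authentic: 0.05 × 0.35 × 0.8 × 0.1 × (1−0.65) = 0.00049
P(forged | x) = 0.01197 / 0.01246 ≈ 0.961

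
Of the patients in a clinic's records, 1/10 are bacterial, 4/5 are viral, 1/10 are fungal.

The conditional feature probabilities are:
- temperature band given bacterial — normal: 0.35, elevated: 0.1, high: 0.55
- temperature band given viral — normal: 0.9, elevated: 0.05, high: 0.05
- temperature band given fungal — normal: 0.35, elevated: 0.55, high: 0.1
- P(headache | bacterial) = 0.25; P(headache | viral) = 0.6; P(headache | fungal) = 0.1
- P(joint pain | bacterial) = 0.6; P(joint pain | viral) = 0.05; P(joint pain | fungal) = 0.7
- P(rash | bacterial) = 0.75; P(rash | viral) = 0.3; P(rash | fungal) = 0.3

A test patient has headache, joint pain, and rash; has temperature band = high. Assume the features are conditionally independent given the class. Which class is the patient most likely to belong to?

bacterial

bacterial: 0.1 × 0.55 × 0.25 × 0.6 × 0.75 = 0.0061875
viral: 0.8 × 0.05 × 0.6 × 0.05 × 0.3 = 0.00036
fungal: 0.1 × 0.1 × 0.1 × 0.7 × 0.3 = 0.00021
Highest score → bacterial.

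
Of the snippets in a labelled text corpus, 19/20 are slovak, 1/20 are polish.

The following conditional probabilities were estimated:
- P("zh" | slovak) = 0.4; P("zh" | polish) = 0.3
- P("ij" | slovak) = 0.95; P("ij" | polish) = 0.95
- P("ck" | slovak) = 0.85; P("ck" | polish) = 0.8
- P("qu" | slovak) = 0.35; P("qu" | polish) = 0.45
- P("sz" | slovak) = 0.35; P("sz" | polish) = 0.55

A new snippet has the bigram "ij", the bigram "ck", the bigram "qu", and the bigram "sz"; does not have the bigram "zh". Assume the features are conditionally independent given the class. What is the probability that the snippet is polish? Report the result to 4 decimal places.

slovak: 0.95 × (1−0.4) × 0.95 × 0.85 × 0.35 × 0.35 = 0.0563836875
polish: 0.05 × (1−0.3) × 0.95 × 0.8 × 0.45 × 0.55 = 0.0065835
P(polish | x) = 0.0065835 / 0.0629671875 ≈ 0.1046

0.1046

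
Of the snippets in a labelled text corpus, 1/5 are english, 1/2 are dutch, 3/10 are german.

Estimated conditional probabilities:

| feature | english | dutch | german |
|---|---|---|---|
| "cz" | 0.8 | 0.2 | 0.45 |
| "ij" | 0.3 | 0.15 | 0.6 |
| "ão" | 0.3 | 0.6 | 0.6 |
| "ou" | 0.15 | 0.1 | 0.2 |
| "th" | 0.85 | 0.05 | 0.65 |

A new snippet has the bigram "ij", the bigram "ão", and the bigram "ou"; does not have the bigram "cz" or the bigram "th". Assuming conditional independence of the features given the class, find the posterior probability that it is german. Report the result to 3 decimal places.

0.543

english: 0.2 × (1−0.8) × 0.3 × 0.3 × 0.15 × (1−0.85) = 0.000081
dutch: 0.5 × (1−0.2) × 0.15 × 0.6 × 0.1 × (1−0.05) = 0.00342
german: 0.3 × (1−0.45) × 0.6 × 0.6 × 0.2 × (1−0.65) = 0.004158
P(german | x) = 0.004158 / 0.007659 ≈ 0.543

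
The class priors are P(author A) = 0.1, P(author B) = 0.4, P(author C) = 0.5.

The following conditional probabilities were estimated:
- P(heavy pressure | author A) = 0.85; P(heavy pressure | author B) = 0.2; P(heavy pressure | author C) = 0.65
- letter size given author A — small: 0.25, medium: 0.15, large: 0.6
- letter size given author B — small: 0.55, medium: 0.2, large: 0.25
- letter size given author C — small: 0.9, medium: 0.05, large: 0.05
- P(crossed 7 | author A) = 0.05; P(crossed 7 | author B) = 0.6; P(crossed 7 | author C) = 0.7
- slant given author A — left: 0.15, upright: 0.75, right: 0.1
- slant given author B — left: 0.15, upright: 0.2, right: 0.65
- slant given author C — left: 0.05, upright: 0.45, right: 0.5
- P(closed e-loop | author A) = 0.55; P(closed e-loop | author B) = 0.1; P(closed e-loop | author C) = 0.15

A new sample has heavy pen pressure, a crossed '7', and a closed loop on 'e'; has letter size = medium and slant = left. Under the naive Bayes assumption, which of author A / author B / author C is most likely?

author A: 0.1 × 0.85 × 0.15 × 0.05 × 0.15 × 0.55 = 0.00005259375
author B: 0.4 × 0.2 × 0.2 × 0.6 × 0.15 × 0.1 = 0.000144
author C: 0.5 × 0.65 × 0.05 × 0.7 × 0.05 × 0.15 = 0.0000853125
Highest score → author B.

author B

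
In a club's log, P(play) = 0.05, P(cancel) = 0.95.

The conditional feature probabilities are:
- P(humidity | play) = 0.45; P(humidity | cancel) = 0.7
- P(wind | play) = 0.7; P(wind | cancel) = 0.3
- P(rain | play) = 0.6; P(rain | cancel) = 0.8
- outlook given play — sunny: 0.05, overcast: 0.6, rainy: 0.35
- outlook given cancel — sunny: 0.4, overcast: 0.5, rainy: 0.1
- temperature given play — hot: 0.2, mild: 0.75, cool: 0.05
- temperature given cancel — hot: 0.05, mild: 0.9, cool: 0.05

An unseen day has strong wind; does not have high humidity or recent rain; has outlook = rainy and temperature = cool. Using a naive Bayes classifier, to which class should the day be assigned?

play: 0.05 × (1−0.45) × 0.7 × (1−0.6) × 0.35 × 0.05 = 0.00013475
cancel: 0.95 × (1−0.7) × 0.3 × (1−0.8) × 0.1 × 0.05 = 0.0000855
Highest score → play.

play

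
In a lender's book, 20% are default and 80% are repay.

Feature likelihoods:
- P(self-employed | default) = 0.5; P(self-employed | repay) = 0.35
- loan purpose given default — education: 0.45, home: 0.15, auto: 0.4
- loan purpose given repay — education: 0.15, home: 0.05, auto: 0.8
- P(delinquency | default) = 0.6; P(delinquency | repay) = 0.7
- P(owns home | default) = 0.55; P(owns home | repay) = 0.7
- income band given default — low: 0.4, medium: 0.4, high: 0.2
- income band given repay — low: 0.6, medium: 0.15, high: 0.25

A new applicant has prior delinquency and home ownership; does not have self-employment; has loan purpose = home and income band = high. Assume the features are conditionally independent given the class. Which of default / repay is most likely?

default: 0.2 × (1−0.5) × 0.15 × 0.6 × 0.55 × 0.2 = 0.00099
repay: 0.8 × (1−0.35) × 0.05 × 0.7 × 0.7 × 0.25 = 0.003185
Highest score → repay.

repay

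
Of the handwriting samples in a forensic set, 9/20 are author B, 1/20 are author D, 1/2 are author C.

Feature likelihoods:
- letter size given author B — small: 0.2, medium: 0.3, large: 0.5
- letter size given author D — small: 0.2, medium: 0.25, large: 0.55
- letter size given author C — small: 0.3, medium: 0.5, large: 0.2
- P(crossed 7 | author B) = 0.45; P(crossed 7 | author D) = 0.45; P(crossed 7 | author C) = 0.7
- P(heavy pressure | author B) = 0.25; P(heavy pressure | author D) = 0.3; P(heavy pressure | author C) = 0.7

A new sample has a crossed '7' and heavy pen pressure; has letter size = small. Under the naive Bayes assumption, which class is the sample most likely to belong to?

author B: 0.45 × 0.2 × 0.45 × 0.25 = 0.010125
author D: 0.05 × 0.2 × 0.45 × 0.3 = 0.00135
author C: 0.5 × 0.3 × 0.7 × 0.7 = 0.0735
Highest score → author C.

author C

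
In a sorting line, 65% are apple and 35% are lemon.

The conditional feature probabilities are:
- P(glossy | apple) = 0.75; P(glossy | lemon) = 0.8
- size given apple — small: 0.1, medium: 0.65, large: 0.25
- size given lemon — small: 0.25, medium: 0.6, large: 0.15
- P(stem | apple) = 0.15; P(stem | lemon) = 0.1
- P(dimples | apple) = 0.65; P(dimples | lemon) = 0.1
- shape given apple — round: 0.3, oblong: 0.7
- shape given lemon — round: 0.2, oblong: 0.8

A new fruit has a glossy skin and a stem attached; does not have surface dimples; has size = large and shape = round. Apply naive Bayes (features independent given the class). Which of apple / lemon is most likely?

apple: 0.65 × 0.75 × 0.25 × 0.15 × (1−0.65) × 0.3 = 0.00191953125
lemon: 0.35 × 0.8 × 0.15 × 0.1 × (1−0.1) × 0.2 = 0.000756
Highest score → apple.

apple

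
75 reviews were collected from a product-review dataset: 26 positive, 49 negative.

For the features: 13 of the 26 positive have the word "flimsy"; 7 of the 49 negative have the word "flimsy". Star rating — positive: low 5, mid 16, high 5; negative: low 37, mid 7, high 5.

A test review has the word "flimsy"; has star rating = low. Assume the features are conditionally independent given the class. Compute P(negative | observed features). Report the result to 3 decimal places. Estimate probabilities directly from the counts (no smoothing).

0.679

positive: (26/75) × (13/26) × (5/26) ≈ 0.0333333
negative: (49/75) × (7/49) × (37/49) ≈ 0.0704762
P(negative | x) = 0.0704762 / 0.1038095 ≈ 0.679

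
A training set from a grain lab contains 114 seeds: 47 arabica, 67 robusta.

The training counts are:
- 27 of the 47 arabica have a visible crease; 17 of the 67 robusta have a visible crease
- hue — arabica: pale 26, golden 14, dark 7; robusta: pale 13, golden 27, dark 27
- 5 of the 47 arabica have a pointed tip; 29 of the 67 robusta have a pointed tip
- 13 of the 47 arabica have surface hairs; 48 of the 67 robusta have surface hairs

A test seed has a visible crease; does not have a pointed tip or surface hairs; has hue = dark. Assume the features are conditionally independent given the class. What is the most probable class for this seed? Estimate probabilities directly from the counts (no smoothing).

arabica: (47/114) × (27/47) × (7/47) × (42/47) × (34/47) ≈ 0.022803
robusta: (67/114) × (17/67) × (27/67) × (38/67) × (19/67) ≈ 0.00966542
Highest score → arabica.

arabica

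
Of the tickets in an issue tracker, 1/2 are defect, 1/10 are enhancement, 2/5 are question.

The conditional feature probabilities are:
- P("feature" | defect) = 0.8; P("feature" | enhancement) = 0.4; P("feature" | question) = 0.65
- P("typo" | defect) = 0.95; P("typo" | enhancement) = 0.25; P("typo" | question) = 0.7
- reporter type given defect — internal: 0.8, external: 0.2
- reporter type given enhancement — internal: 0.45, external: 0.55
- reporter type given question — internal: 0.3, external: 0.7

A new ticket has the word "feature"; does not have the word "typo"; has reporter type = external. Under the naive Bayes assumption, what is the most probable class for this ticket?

question

defect: 0.5 × 0.8 × (1−0.95) × 0.2 = 0.004
enhancement: 0.1 × 0.4 × (1−0.25) × 0.55 = 0.0165
question: 0.4 × 0.65 × (1−0.7) × 0.7 = 0.0546
Highest score → question.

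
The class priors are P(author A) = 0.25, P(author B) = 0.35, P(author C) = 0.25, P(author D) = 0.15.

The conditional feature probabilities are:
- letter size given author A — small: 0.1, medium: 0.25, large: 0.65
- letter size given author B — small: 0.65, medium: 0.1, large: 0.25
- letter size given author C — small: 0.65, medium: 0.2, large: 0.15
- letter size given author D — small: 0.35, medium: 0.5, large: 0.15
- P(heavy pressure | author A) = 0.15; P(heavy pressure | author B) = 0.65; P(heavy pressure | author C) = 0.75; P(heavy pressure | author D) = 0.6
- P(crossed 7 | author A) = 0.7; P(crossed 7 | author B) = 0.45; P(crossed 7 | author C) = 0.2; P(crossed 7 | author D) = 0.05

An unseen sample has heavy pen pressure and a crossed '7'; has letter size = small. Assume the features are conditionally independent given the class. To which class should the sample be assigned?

author B

author A: 0.25 × 0.1 × 0.15 × 0.7 = 0.002625
author B: 0.35 × 0.65 × 0.65 × 0.45 = 0.06654375
author C: 0.25 × 0.65 × 0.75 × 0.2 = 0.024375
author D: 0.15 × 0.35 × 0.6 × 0.05 = 0.001575
Highest score → author B.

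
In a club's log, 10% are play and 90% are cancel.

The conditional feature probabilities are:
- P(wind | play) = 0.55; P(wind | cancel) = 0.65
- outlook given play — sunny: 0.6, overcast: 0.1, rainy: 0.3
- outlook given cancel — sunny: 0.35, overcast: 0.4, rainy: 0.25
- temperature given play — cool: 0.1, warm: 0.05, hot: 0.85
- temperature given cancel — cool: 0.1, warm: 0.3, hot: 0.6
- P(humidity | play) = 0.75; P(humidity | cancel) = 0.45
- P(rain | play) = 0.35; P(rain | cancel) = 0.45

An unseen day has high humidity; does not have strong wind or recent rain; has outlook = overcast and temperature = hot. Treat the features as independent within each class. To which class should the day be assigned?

cancel

play: 0.1 × (1−0.55) × 0.1 × 0.85 × 0.75 × (1−0.35) = 0.0018646875
cancel: 0.9 × (1−0.65) × 0.4 × 0.6 × 0.45 × (1−0.45) = 0.018711
Highest score → cancel.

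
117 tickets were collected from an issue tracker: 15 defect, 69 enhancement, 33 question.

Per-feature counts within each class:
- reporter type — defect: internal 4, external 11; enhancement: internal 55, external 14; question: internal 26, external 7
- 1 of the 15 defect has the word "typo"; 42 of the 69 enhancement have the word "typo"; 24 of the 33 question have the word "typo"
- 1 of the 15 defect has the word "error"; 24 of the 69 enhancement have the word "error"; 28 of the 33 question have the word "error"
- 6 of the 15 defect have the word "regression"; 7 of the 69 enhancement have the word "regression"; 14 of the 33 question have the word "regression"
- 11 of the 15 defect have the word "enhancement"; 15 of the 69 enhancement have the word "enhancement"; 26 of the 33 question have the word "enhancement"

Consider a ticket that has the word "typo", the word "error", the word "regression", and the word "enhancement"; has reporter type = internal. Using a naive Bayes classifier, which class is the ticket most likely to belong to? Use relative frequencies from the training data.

defect: (15/117) × (4/15) × (1/15) × (1/15) × (6/15) × (11/15) ≈ 0.0000445711
enhancement: (69/117) × (55/69) × (42/69) × (24/69) × (7/69) × (15/69) ≈ 0.00219498
question: (33/117) × (26/33) × (24/33) × (28/33) × (14/33) × (26/33) ≈ 0.0458355
Highest score → question.

question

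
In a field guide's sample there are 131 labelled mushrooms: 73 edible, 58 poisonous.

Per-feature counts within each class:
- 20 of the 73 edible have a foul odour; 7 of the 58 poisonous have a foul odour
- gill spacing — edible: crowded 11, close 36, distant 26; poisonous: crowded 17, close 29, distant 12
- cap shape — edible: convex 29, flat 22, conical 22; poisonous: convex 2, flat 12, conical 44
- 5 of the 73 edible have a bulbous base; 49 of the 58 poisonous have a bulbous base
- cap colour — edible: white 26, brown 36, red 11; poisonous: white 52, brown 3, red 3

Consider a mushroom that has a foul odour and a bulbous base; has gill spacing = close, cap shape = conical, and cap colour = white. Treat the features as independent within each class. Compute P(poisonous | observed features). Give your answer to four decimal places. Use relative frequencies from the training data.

0.9652

edible: (73/131) × (20/73) × (36/73) × (22/73) × (5/73) × (26/73) ≈ 0.000553523
poisonous: (58/131) × (7/58) × (29/58) × (44/58) × (49/58) × (52/58) ≈ 0.015352
P(poisonous | x) = 0.015352 / 0.015905523 ≈ 0.9652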